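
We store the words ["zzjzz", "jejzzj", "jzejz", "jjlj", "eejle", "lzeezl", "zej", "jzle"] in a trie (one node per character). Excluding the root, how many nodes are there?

33

Insert word by word; a character creates a node only if that edge doesn't already exist:
  "zzjzz" → 5 new (z, z, j, z, z)
  "jejzzj" → 6 new (j, e, j, z, z, j)
  "jzejz" → prefix "j" already present; 4 new (z, e, j, z)
  "jjlj" → prefix "j" already present; 3 new (j, l, j)
  "eejle" → 5 new (e, e, j, l, e)
  "lzeezl" → 6 new (l, z, e, e, z, l)
  "zej" → prefix "z" already present; 2 new (e, j)
  "jzle" → prefix "jz" already present; 2 new (l, e)
Total nodes = 5 + 6 + 4 + 3 + 5 + 6 + 2 + 2 = 33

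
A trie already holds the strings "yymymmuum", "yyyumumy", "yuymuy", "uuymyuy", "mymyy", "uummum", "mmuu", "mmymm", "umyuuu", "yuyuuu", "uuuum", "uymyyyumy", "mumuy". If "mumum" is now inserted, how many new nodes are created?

Walking "mumum" from the root, the first 4 characters ("mumu") follow existing edges; "m" is the first miss.
So 5 − 4 = 1 new nodes.

1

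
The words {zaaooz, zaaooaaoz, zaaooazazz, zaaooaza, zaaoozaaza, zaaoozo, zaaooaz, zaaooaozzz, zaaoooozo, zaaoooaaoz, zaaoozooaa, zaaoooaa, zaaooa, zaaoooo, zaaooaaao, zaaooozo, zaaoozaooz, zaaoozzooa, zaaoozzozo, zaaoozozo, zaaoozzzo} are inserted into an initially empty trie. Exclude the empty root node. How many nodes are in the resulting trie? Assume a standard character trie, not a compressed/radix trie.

51

Insert word by word; a character creates a node only if that edge doesn't already exist:
  "zaaooz" → 6 new (z, a, a, o, o, z)
  "zaaooaaoz" → prefix "zaaoo" already present; 4 new (a, a, o, z)
  "zaaooazazz" → prefix "zaaooa" already present; 4 new (z, a, z, z)
  "zaaooaza" → prefix "zaaooaza" already present; 0 new (none)
  "zaaoozaaza" → prefix "zaaooz" already present; 4 new (a, a, z, a)
  "zaaoozo" → prefix "zaaooz" already present; 1 new (o)
  "zaaooaz" → prefix "zaaooaz" already present; 0 new (none)
  "zaaooaozzz" → prefix "zaaooa" already present; 4 new (o, z, z, z)
  "zaaoooozo" → prefix "zaaoo" already present; 4 new (o, o, z, o)
  "zaaoooaaoz" → prefix "zaaooo" already present; 4 new (a, a, o, z)
  "zaaoozooaa" → prefix "zaaoozo" already present; 3 new (o, a, a)
  "zaaoooaa" → prefix "zaaoooaa" already present; 0 new (none)
  "zaaooa" → prefix "zaaooa" already present; 0 new (none)
  "zaaoooo" → prefix "zaaoooo" already present; 0 new (none)
  "zaaooaaao" → prefix "zaaooaa" already present; 2 new (a, o)
  "zaaooozo" → prefix "zaaooo" already present; 2 new (z, o)
  "zaaoozaooz" → prefix "zaaooza" already present; 3 new (o, o, z)
  "zaaoozzooa" → prefix "zaaooz" already present; 4 new (z, o, o, a)
  "zaaoozzozo" → prefix "zaaoozzo" already present; 2 new (z, o)
  "zaaoozozo" → prefix "zaaoozo" already present; 2 new (z, o)
  "zaaoozzzo" → prefix "zaaoozz" already present; 2 new (z, o)
Total nodes = 6 + 4 + 4 + 0 + 4 + 1 + 0 + 4 + 4 + 4 + 3 + 0 + 0 + 0 + 2 + 2 + 3 + 4 + 2 + 2 + 2 = 51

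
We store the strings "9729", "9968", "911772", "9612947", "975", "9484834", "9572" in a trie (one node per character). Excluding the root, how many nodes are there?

28

Trie structure (* marks end of a word):
(root)
└─ 9
   ├─ 1
   │  └─ 1
   │     └─ 7
   │        └─ 7
   │           └─ 2 *
   ├─ 4
   │  └─ 8
   │     └─ 4
   │        └─ 8
   │           └─ 3
   │              └─ 4 *
   ├─ 5
   │  └─ 7
   │     └─ 2 *
   ├─ 6
   │  └─ 1
   │     └─ 2
   │        └─ 9
   │           └─ 4
   │              └─ 7 *
   ├─ 7
   │  ├─ 2
   │  │  └─ 9 *
   │  └─ 5 *
   └─ 9
      └─ 6
         └─ 8 *
Counting every labelled node above: 28.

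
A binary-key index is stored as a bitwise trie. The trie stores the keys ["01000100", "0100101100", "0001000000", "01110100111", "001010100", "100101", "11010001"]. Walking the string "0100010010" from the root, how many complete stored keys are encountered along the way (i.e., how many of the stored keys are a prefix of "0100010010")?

Traverse "0100010010" character by character; count nodes along the way that are marked as word ends.
Prefixes of the query that are stored words: "01000100"
Count: 1

1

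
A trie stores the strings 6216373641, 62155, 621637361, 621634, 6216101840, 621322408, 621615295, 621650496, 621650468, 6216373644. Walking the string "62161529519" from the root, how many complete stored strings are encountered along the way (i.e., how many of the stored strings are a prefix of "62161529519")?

1

Traverse "62161529519" character by character; count nodes along the way that are marked as word ends.
Prefixes of the query that are stored words: "621615295"
Count: 1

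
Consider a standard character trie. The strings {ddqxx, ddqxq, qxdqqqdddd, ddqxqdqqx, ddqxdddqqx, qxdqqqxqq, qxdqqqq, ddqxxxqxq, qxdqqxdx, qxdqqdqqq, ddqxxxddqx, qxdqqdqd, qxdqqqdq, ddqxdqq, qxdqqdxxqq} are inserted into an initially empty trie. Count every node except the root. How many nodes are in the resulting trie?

53

For each word, the new-node count is its length minus the longest prefix already in the trie:
  "ddqxx" → 5 new (d, d, q, x, x)
  "ddqxq" → prefix "ddqx" already present; 1 new (q)
  "qxdqqqdddd" → 10 new (q, x, d, q, q, q, d, d, d, d)
  "ddqxqdqqx" → prefix "ddqxq" already present; 4 new (d, q, q, x)
  "ddqxdddqqx" → prefix "ddqx" already present; 6 new (d, d, d, q, q, x)
  "qxdqqqxqq" → prefix "qxdqqq" already present; 3 new (x, q, q)
  "qxdqqqq" → prefix "qxdqqq" already present; 1 new (q)
  "ddqxxxqxq" → prefix "ddqxx" already present; 4 new (x, q, x, q)
  "qxdqqxdx" → prefix "qxdqq" already present; 3 new (x, d, x)
  "qxdqqdqqq" → prefix "qxdqq" already present; 4 new (d, q, q, q)
  "ddqxxxddqx" → prefix "ddqxxx" already present; 4 new (d, d, q, x)
  "qxdqqdqd" → prefix "qxdqqdq" already present; 1 new (d)
  "qxdqqqdq" → prefix "qxdqqqd" already present; 1 new (q)
  "ddqxdqq" → prefix "ddqxd" already present; 2 new (q, q)
  "qxdqqdxxqq" → prefix "qxdqqd" already present; 4 new (x, x, q, q)
Total nodes = 5 + 1 + 10 + 4 + 6 + 3 + 1 + 4 + 3 + 4 + 4 + 1 + 1 + 2 + 4 = 53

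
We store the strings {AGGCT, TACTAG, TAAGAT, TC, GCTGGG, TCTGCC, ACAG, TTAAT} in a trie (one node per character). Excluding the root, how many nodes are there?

Trace insertions, counting only characters that open a new branch:
  "AGGCT" → 5 new (A, G, G, C, T)
  "TACTAG" → 6 new (T, A, C, T, A, G)
  "TAAGAT" → prefix "TA" already present; 4 new (A, G, A, T)
  "TC" → prefix "T" already present; 1 new (C)
  "GCTGGG" → 6 new (G, C, T, G, G, G)
  "TCTGCC" → prefix "TC" already present; 4 new (T, G, C, C)
  "ACAG" → prefix "A" already present; 3 new (C, A, G)
  "TTAAT" → prefix "T" already present; 4 new (T, A, A, T)
Total nodes = 5 + 6 + 4 + 1 + 6 + 4 + 3 + 4 = 33

33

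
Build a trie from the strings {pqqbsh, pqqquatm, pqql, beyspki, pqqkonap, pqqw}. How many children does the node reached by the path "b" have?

Walk "b" from the root, arriving at one node.
Characters that immediately follow "b" among the stored strings: {e}.
That node has 1 child edge.

1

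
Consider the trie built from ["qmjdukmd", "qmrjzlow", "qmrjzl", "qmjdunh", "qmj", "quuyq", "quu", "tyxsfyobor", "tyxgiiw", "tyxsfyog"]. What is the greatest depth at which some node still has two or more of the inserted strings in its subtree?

7

The deepest shared node is where two words last agree before diverging.
"tyxsfyobor" and "tyxsfyog" agree on "tyxsfyo" (7 characters) before diverging; nothing deeper is shared.
Longest shared-prefix length: 7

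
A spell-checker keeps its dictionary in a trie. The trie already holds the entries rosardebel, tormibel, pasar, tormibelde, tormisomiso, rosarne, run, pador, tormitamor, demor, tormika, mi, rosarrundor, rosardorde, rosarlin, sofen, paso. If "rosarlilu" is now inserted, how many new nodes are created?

Walking "rosarlilu" from the root, the first 7 characters ("rosarli") follow existing edges; "l" is the first miss.
Each of the 2 remaining characters creates one node.

2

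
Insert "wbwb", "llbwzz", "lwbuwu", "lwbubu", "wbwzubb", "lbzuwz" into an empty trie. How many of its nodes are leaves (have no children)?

6

A leaf is a node with no children — equivalently, the end of a word that is not a proper prefix of any other stored word.
Those words: "lbzuwz", "llbwzz", "lwbubu", "lwbuwu", "wbwb", "wbwzubb"
Leaf count: 6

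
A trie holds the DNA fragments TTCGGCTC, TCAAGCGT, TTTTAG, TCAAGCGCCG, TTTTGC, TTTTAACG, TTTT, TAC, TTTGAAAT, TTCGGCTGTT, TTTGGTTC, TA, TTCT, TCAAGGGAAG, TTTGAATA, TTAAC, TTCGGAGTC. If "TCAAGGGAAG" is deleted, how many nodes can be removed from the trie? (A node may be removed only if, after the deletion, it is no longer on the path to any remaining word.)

A node on "TCAAGGGAAG"'s path can go only if nothing else ends at it or branches off below it.
The suffix "GGAAG" (5 nodes) is used only by "TCAAGGGAAG"; the node for "TCAAG" still has the child "C", so pruning stops there.
Nodes removed: 5

5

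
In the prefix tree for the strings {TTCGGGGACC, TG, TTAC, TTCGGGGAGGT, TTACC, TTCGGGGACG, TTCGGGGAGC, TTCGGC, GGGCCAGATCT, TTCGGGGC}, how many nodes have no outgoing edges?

A leaf is a node with no children — equivalently, the end of a word that is not a proper prefix of any other stored word.
Those words: "GGGCCAGATCT", "TG", "TTACC", "TTCGGC", "TTCGGGGACC", "TTCGGGGACG", "TTCGGGGAGC", "TTCGGGGAGGT", "TTCGGGGC"
Leaf count: 9

9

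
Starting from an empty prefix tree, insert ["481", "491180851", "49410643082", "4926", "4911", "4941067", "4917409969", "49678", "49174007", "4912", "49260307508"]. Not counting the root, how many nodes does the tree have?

For each word, the new-node count is its length minus the longest prefix already in the trie:
  "481" → 3 new (4, 8, 1)
  "491180851" → prefix "4" already present; 8 new (9, 1, 1, 8, 0, 8, 5, 1)
  "49410643082" → prefix "49" already present; 9 new (4, 1, 0, 6, 4, 3, 0, 8, 2)
  "4926" → prefix "49" already present; 2 new (2, 6)
  "4911" → prefix "4911" already present; 0 new (none)
  "4941067" → prefix "494106" already present; 1 new (7)
  "4917409969" → prefix "491" already present; 7 new (7, 4, 0, 9, 9, 6, 9)
  "49678" → prefix "49" already present; 3 new (6, 7, 8)
  "49174007" → prefix "491740" already present; 2 new (0, 7)
  "4912" → prefix "491" already present; 1 new (2)
  "49260307508" → prefix "4926" already present; 7 new (0, 3, 0, 7, 5, 0, 8)
Total nodes = 3 + 8 + 9 + 2 + 0 + 1 + 7 + 3 + 2 + 1 + 7 = 43

43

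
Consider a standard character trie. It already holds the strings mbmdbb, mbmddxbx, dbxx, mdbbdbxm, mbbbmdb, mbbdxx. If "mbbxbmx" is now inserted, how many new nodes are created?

Walking "mbbxbmx" from the root, the first 3 characters ("mbb") follow existing edges; "x" is the first miss.
New nodes needed: |"mbbxbmx"| − 3 = 7 − 3 = 4.

4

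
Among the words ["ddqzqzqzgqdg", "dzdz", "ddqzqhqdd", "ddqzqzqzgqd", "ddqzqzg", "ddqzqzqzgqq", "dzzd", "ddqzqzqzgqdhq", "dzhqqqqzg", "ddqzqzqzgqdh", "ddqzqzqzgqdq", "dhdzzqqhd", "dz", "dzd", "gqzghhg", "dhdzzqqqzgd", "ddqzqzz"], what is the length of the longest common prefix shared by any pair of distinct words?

12

Look for the deepest trie node that still has at least two words in its subtree.
"ddqzqzqzgqdh" and "ddqzqzqzgqdhq" agree on "ddqzqzqzgqdh" (12 characters) before diverging; nothing deeper is shared.
Longest shared-prefix length: 12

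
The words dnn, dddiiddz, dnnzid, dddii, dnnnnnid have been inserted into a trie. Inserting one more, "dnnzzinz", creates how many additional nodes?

The longest prefix of "dnnzzinz" already in the trie is "dnnz" (length 4).
New nodes needed: |"dnnzzinz"| − 4 = 8 − 4 = 4.

4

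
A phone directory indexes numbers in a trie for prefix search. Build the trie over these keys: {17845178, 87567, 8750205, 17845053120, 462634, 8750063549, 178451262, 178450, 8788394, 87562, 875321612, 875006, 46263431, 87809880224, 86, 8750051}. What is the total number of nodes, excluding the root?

63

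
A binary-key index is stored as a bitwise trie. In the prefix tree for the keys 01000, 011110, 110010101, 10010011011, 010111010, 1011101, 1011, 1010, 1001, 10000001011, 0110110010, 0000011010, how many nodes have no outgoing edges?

10

Leaves are exactly the stored words that no other stored word extends.
Those words: "0000011010", "01000", "010111010", "0110110010", "011110", "10000001011", "10010011011", "1010", "1011101", "110010101"
Leaf count: 10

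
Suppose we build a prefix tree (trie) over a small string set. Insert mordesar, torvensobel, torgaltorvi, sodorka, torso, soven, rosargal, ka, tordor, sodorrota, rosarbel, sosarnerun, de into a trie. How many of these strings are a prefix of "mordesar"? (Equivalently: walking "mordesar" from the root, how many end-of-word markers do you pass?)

1

Check each prefix of "mordesar" against the stored set — each match is an end-marker on the path.
Prefixes of the query that are stored words: "mordesar"
Count: 1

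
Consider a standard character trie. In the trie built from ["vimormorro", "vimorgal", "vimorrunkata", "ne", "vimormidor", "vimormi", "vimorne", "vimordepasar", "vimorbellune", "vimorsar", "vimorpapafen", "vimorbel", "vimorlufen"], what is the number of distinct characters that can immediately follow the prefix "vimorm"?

Walk "vimorm" from the root, arriving at one node.
Characters that immediately follow "vimorm" among the stored strings: {i, o}.
That node has 2 child edges.

2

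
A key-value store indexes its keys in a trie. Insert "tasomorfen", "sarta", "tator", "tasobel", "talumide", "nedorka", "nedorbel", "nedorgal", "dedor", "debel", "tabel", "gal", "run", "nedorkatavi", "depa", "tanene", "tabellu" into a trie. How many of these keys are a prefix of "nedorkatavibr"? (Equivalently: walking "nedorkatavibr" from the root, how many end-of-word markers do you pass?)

Walk "nedorkatavibr" from the root; an end-of-word marker is hit whenever a stored word is a prefix of "nedorkatavibr".
Prefixes of the query that are stored words: "nedorka", "nedorkatavi"
Count: 2

2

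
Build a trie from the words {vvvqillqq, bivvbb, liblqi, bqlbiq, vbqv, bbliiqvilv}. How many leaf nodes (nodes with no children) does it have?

A leaf is a node with no children — equivalently, the end of a word that is not a proper prefix of any other stored word.
Those words: "bbliiqvilv", "bivvbb", "bqlbiq", "liblqi", "vbqv", "vvvqillqq"
Leaf count: 6

6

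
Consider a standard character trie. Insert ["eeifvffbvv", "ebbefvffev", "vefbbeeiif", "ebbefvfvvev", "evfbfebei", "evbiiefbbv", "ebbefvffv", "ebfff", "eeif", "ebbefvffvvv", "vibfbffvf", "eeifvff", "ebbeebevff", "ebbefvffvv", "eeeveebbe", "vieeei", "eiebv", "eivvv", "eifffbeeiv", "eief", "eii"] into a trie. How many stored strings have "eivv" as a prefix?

1

Filter for entries beginning with "eivv":
Matches: "eivvv"
Count: 1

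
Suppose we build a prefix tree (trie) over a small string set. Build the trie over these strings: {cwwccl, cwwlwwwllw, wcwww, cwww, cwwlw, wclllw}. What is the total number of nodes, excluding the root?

23

Trace insertions, counting only characters that open a new branch:
  "cwwccl" → 6 new (c, w, w, c, c, l)
  "cwwlwwwllw" → prefix "cww" already present; 7 new (l, w, w, w, l, l, w)
  "wcwww" → 5 new (w, c, w, w, w)
  "cwww" → prefix "cww" already present; 1 new (w)
  "cwwlw" → prefix "cwwlw" already present; 0 new (none)
  "wclllw" → prefix "wc" already present; 4 new (l, l, l, w)
Total nodes = 6 + 7 + 5 + 1 + 0 + 4 = 23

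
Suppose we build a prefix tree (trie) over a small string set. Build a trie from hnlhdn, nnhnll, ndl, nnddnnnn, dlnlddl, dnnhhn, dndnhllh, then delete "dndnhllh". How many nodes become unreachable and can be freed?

After clearing the end-marker at "dndnhllh", prune upward until reaching a node still needed by another word.
The suffix "dnhllh" (6 nodes) is used only by "dndnhllh"; the node for "dn" still has the child "n", so pruning stops there.
Nodes removed: 6

6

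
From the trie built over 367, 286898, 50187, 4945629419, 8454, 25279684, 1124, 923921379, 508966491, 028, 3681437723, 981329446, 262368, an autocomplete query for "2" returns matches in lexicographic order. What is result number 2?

262368

DFS of the "2" subtree visits, in order: "25279684", "262368", "286898"
The 2nd is 262368.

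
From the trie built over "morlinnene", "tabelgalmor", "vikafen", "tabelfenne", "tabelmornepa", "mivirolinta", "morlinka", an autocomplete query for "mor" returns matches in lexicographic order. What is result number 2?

Words with prefix "mor", in lexicographic order: "morlinka", "morlinnene"
Position 2: morlinnene

morlinnene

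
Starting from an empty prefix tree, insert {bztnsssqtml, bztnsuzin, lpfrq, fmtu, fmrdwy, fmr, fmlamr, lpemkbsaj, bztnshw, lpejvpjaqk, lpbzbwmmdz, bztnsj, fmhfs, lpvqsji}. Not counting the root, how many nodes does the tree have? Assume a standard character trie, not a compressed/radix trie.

Insert word by word; a character creates a node only if that edge doesn't already exist:
  "bztnsssqtml" → 11 new (b, z, t, n, s, s, s, q, t, m, l)
  "bztnsuzin" → prefix "bztns" already present; 4 new (u, z, i, n)
  "lpfrq" → 5 new (l, p, f, r, q)
  "fmtu" → 4 new (f, m, t, u)
  "fmrdwy" → prefix "fm" already present; 4 new (r, d, w, y)
  "fmr" → prefix "fmr" already present; 0 new (none)
  "fmlamr" → prefix "fm" already present; 4 new (l, a, m, r)
  "lpemkbsaj" → prefix "lp" already present; 7 new (e, m, k, b, s, a, j)
  "bztnshw" → prefix "bztns" already present; 2 new (h, w)
  "lpejvpjaqk" → prefix "lpe" already present; 7 new (j, v, p, j, a, q, k)
  "lpbzbwmmdz" → prefix "lp" already present; 8 new (b, z, b, w, m, m, d, z)
  "bztnsj" → prefix "bztns" already present; 1 new (j)
  "fmhfs" → prefix "fm" already present; 3 new (h, f, s)
  "lpvqsji" → prefix "lp" already present; 5 new (v, q, s, j, i)
Total nodes = 11 + 4 + 5 + 4 + 4 + 0 + 4 + 7 + 2 + 7 + 8 + 1 + 3 + 5 = 65

65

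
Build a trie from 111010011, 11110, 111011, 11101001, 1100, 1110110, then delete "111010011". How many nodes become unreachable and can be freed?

1

A node on "111010011"'s path can go only if nothing else ends at it or branches off below it.
The suffix "1" (1 node) is used only by "111010011"; "11101001" is itself a stored word, so pruning stops there.
Nodes removed: 1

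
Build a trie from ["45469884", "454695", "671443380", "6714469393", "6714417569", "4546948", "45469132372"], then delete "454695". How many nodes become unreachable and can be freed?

1

Walk "454695" from the leaf back toward the root, removing each node that no remaining word uses.
The suffix "5" (1 node) is used only by "454695"; the node for "45469" still has the child "8", so pruning stops there.
Nodes removed: 1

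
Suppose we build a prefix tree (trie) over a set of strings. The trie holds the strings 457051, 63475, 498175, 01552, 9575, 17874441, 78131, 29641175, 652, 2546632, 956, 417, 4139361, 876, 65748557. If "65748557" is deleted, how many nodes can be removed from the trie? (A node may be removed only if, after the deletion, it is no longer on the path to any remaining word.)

6

A node on "65748557"'s path can go only if nothing else ends at it or branches off below it.
The suffix "748557" (6 nodes) is used only by "65748557"; the node for "65" still has the child "2", so pruning stops there.
Nodes removed: 6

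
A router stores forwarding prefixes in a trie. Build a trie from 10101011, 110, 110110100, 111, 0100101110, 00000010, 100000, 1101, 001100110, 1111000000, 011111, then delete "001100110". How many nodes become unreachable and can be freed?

After clearing the end-marker at "001100110", prune upward until reaching a node still needed by another word.
The suffix "1100110" (7 nodes) is used only by "001100110"; the node for "00" still has the child "0", so pruning stops there.
Nodes removed: 7

7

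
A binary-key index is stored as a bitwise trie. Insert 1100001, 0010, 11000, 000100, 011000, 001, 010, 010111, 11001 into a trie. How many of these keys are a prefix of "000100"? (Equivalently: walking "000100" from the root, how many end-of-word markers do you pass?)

1

Walk "000100" from the root; an end-of-word marker is hit whenever a stored word is a prefix of "000100".
Prefixes of the query that are stored words: "000100"
Count: 1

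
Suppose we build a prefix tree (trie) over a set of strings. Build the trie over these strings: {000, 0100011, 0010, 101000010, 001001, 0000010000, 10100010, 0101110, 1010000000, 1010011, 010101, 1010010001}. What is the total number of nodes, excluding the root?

46

Count nodes per top-level branch (shared prefixes stored once):
  '0'-branch (000, 0000010000, 0010, 001001, 0100011, 010101, 0101110): 26 nodes
  '1'-branch (1010000000, 101000010, 10100010, 1010010001, 1010011): 20 nodes
Sum: 46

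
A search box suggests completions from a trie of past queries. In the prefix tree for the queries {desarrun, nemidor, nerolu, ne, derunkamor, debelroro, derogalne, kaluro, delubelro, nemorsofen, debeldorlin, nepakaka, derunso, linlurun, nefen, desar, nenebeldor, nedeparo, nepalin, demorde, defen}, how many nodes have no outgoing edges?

19

Leaves are exactly the stored words that no other stored word extends.
Those words: "debeldorlin", "debelroro", "defen", "delubelro", "demorde", "derogalne", "derunkamor", "derunso", "desarrun", "kaluro", "linlurun", "nedeparo", "nefen", "nemidor", "nemorsofen", "nenebeldor", "nepakaka", "nepalin", "nerolu"
Leaf count: 19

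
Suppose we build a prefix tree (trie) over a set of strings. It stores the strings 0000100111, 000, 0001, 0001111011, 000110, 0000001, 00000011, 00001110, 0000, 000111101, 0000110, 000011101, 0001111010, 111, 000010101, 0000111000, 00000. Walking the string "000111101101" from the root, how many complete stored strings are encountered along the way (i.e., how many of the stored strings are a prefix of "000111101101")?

Check each prefix of "000111101101" against the stored set — each match is an end-marker on the path.
Prefixes of the query that are stored words: "000", "0001", "000111101", "0001111011"
Count: 4

4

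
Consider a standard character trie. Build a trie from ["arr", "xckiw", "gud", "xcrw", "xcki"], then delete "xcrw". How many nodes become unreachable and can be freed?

2

A node on "xcrw"'s path can go only if nothing else ends at it or branches off below it.
The suffix "rw" (2 nodes) is used only by "xcrw"; the node for "xc" still has the child "k", so pruning stops there.
Nodes removed: 2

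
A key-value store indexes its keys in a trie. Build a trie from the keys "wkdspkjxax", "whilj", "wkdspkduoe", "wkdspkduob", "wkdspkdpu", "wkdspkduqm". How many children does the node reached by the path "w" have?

The children of the "w" node are the distinct next characters among strings starting with "w".
Distinct next characters after "w": h, k.
That node has 2 child edges.

2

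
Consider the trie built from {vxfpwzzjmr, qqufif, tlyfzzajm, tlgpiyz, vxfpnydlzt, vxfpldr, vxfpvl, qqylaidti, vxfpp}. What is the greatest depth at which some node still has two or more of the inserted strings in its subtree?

4

The deepest shared node is where two words last agree before diverging.
e.g. "vxfpldr" and "vxfpnydlzt" share the prefix "vxfp" of length 4; no pair shares a longer one.
Longest shared-prefix length: 4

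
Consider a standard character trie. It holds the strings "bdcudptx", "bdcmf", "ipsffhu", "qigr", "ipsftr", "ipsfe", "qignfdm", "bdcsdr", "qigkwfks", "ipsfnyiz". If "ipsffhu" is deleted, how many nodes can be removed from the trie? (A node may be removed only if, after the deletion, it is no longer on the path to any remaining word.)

3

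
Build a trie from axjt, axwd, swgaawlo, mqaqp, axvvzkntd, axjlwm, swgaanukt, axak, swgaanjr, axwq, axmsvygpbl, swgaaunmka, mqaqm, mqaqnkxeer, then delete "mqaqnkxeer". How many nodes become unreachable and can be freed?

6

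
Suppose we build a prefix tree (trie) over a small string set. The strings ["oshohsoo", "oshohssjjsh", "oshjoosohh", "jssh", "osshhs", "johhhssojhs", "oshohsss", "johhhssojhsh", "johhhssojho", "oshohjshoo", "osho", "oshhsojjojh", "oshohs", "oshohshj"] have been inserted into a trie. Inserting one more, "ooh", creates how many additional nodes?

"o" is already a path in the trie; the remaining "oh" must be added.
Each of the 2 remaining characters creates one node.

2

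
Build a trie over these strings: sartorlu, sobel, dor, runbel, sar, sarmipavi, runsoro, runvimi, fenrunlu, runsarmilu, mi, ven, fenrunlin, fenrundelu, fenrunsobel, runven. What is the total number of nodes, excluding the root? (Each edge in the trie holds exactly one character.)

Trace insertions, counting only characters that open a new branch:
  "sartorlu" → 8 new (s, a, r, t, o, r, l, u)
  "sobel" → prefix "s" already present; 4 new (o, b, e, l)
  "dor" → 3 new (d, o, r)
  "runbel" → 6 new (r, u, n, b, e, l)
  "sar" → prefix "sar" already present; 0 new (none)
  "sarmipavi" → prefix "sar" already present; 6 new (m, i, p, a, v, i)
  "runsoro" → prefix "run" already present; 4 new (s, o, r, o)
  "runvimi" → prefix "run" already present; 4 new (v, i, m, i)
  "fenrunlu" → 8 new (f, e, n, r, u, n, l, u)
  "runsarmilu" → prefix "runs" already present; 6 new (a, r, m, i, l, u)
  "mi" → 2 new (m, i)
  "ven" → 3 new (v, e, n)
  "fenrunlin" → prefix "fenrunl" already present; 2 new (i, n)
  "fenrundelu" → prefix "fenrun" already present; 4 new (d, e, l, u)
  "fenrunsobel" → prefix "fenrun" already present; 5 new (s, o, b, e, l)
  "runven" → prefix "runv" already present; 2 new (e, n)
Total nodes = 8 + 4 + 3 + 6 + 0 + 6 + 4 + 4 + 8 + 6 + 2 + 3 + 2 + 4 + 5 + 2 = 67

67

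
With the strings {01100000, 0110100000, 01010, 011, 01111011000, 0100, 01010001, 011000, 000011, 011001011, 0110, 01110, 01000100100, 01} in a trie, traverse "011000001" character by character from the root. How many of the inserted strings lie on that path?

Check each prefix of "011000001" against the stored set — each match is an end-marker on the path.
Prefixes of the query that are stored words: "01", "011", "0110", "011000", "01100000"
Count: 5

5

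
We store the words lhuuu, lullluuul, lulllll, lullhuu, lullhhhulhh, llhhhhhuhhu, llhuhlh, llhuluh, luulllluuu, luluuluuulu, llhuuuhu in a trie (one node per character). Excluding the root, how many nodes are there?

For each word, the new-node count is its length minus the longest prefix already in the trie:
  "lhuuu" → 5 new (l, h, u, u, u)
  "lullluuul" → prefix "l" already present; 8 new (u, l, l, l, u, u, u, l)
  "lulllll" → prefix "lulll" already present; 2 new (l, l)
  "lullhuu" → prefix "lull" already present; 3 new (h, u, u)
  "lullhhhulhh" → prefix "lullh" already present; 6 new (h, h, u, l, h, h)
  "llhhhhhuhhu" → prefix "l" already present; 10 new (l, h, h, h, h, h, u, h, h, u)
  "llhuhlh" → prefix "llh" already present; 4 new (u, h, l, h)
  "llhuluh" → prefix "llhu" already present; 3 new (l, u, h)
  "luulllluuu" → prefix "lu" already present; 8 new (u, l, l, l, l, u, u, u)
  "luluuluuulu" → prefix "lul" already present; 8 new (u, u, l, u, u, u, l, u)
  "llhuuuhu" → prefix "llhu" already present; 4 new (u, u, h, u)
Total nodes = 5 + 8 + 2 + 3 + 6 + 10 + 4 + 3 + 8 + 8 + 4 = 61

61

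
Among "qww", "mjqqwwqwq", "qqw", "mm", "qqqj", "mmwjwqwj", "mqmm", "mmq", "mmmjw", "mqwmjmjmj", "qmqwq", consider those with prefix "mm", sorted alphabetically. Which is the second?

mmmjw

DFS of the "mm" subtree visits, in order: "mm", "mmmjw", "mmq", "mmwjwqwj"
The 2nd is mmmjw.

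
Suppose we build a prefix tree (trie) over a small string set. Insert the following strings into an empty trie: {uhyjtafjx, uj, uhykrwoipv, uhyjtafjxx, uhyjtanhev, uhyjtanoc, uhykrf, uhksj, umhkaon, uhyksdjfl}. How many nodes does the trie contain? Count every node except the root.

Insert word by word; a character creates a node only if that edge doesn't already exist:
  "uhyjtafjx" → 9 new (u, h, y, j, t, a, f, j, x)
  "uj" → prefix "u" already present; 1 new (j)
  "uhykrwoipv" → prefix "uhy" already present; 7 new (k, r, w, o, i, p, v)
  "uhyjtafjxx" → prefix "uhyjtafjx" already present; 1 new (x)
  "uhyjtanhev" → prefix "uhyjta" already present; 4 new (n, h, e, v)
  "uhyjtanoc" → prefix "uhyjtan" already present; 2 new (o, c)
  "uhykrf" → prefix "uhykr" already present; 1 new (f)
  "uhksj" → prefix "uh" already present; 3 new (k, s, j)
  "umhkaon" → prefix "u" already present; 6 new (m, h, k, a, o, n)
  "uhyksdjfl" → prefix "uhyk" already present; 5 new (s, d, j, f, l)
Total nodes = 9 + 1 + 7 + 1 + 4 + 2 + 1 + 3 + 6 + 5 = 39

39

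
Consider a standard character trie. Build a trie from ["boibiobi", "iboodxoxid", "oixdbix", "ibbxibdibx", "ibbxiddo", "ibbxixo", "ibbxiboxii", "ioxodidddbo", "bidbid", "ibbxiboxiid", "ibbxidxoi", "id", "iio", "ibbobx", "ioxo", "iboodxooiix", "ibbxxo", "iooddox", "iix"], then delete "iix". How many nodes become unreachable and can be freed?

A node on "iix"'s path can go only if nothing else ends at it or branches off below it.
The suffix "x" (1 node) is used only by "iix"; the node for "ii" still has the child "o", so pruning stops there.
Nodes removed: 1

1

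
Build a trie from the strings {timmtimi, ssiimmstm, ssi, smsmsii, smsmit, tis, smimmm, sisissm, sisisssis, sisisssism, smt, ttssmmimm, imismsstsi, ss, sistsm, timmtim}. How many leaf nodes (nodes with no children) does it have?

12

A leaf is a node with no children — equivalently, the end of a word that is not a proper prefix of any other stored word.
Those words: "imismsstsi", "sisissm", "sisisssism", "sistsm", "smimmm", "smsmit", "smsmsii", "smt", "ssiimmstm", "timmtimi", "tis", "ttssmmimm"
Leaf count: 12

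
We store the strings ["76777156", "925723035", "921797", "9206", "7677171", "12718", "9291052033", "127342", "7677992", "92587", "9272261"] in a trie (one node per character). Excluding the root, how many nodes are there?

52

Count nodes per top-level branch (shared prefixes stored once):
  '1'-branch (12718, 127342): 8 nodes
  '7'-branch (7677171, 76777156, 7677992): 14 nodes
  '9'-branch (9206, 921797, 925723035, 92587, 9272261, 9291052033): 30 nodes
Sum: 52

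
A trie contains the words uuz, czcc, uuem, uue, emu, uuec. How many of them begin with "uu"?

Filter for entries beginning with "uu":
Matches: "uue", "uuec", "uuem", "uuz"
Count: 4

4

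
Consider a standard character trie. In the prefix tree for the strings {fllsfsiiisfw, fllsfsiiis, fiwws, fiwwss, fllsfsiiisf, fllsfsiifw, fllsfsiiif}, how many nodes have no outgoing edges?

4

A leaf is a node with no children — equivalently, the end of a word that is not a proper prefix of any other stored word.
Those words: "fiwwss", "fllsfsiifw", "fllsfsiiif", "fllsfsiiisfw"
Leaf count: 4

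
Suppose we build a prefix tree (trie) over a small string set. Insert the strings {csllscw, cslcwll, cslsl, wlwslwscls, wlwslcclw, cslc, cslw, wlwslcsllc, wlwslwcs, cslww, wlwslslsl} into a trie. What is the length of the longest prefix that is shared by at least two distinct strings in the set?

6

Look for the deepest trie node that still has at least two words in its subtree.
e.g. "wlwslcclw" and "wlwslcsllc" share the prefix "wlwslc" of length 6; no pair shares a longer one.
Longest shared-prefix length: 6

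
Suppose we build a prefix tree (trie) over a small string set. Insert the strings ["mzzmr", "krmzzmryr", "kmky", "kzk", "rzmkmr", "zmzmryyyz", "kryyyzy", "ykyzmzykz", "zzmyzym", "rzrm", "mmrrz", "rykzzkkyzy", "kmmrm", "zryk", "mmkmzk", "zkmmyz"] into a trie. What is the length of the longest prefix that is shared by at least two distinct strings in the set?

Equivalently: take the maximum, over all pairs, of their longest common prefix length.
e.g. "kmky" and "kmmrm" share the prefix "km" of length 2; no pair shares a longer one.
Longest shared-prefix length: 2

2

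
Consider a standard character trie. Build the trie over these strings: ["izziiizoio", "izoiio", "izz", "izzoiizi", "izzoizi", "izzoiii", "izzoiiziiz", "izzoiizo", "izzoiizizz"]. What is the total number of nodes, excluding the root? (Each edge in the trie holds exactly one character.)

27

Count nodes per top-level branch (shared prefixes stored once):
  'i'-branch (izoiio, izz, izziiizoio, izzoiii, izzoiizi, izzoiiziiz, izzoiizizz, izzoiizo, izzoizi): 27 nodes
Sum: 27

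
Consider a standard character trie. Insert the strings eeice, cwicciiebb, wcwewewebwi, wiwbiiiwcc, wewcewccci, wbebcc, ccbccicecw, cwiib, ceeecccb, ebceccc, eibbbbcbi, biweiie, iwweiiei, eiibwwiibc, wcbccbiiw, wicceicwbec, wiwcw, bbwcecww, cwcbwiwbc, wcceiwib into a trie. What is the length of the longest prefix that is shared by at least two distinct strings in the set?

The deepest shared node is where two words last agree before diverging.
"cwicciiebb" and "cwiib" agree on "cwi" (3 characters) before diverging; nothing deeper is shared.
Longest shared-prefix length: 3

3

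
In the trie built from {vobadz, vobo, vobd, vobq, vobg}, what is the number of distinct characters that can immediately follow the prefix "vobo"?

Follow the path "vobo" to its node, then look at its outgoing edges.
No stored string extends past "vobo".
That node has 0 child edges.

0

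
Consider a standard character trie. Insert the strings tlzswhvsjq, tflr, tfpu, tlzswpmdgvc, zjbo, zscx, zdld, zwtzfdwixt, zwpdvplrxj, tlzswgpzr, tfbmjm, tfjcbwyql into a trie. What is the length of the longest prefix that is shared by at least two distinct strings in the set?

5

Equivalently: take the maximum, over all pairs, of their longest common prefix length.
e.g. "tlzswgpzr" and "tlzswhvsjq" share the prefix "tlzsw" of length 5; no pair shares a longer one.
Longest shared-prefix length: 5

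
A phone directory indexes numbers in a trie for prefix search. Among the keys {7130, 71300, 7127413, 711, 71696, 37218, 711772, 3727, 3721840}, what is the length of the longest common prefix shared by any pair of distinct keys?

5

Equivalently: take the maximum, over all pairs, of their longest common prefix length.
e.g. "37218" and "3721840" share the prefix "37218" of length 5; no pair shares a longer one.
Longest shared-prefix length: 5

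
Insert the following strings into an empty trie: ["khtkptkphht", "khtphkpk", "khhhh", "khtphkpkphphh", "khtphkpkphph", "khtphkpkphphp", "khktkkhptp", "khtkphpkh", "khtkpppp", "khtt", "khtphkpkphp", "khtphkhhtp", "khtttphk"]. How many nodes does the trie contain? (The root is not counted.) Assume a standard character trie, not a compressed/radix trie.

Trace insertions, counting only characters that open a new branch:
  "khtkptkphht" → 11 new (k, h, t, k, p, t, k, p, h, h, t)
  "khtphkpk" → prefix "kht" already present; 5 new (p, h, k, p, k)
  "khhhh" → prefix "kh" already present; 3 new (h, h, h)
  "khtphkpkphphh" → prefix "khtphkpk" already present; 5 new (p, h, p, h, h)
  "khtphkpkphph" → prefix "khtphkpkphph" already present; 0 new (none)
  "khtphkpkphphp" → prefix "khtphkpkphph" already present; 1 new (p)
  "khktkkhptp" → prefix "kh" already present; 8 new (k, t, k, k, h, p, t, p)
  "khtkphpkh" → prefix "khtkp" already present; 4 new (h, p, k, h)
  "khtkpppp" → prefix "khtkp" already present; 3 new (p, p, p)
  "khtt" → prefix "kht" already present; 1 new (t)
  "khtphkpkphp" → prefix "khtphkpkphp" already present; 0 new (none)
  "khtphkhhtp" → prefix "khtphk" already present; 4 new (h, h, t, p)
  "khtttphk" → prefix "khtt" already present; 4 new (t, p, h, k)
Total nodes = 11 + 5 + 3 + 5 + 0 + 1 + 8 + 4 + 3 + 1 + 0 + 4 + 4 = 49

49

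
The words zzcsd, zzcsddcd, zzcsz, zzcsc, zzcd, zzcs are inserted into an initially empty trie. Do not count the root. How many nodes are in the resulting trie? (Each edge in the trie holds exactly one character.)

11

Count nodes per top-level branch (shared prefixes stored once):
  'z'-branch (zzcd, zzcs, zzcsc, zzcsd, zzcsddcd, zzcsz): 11 nodes
Sum: 11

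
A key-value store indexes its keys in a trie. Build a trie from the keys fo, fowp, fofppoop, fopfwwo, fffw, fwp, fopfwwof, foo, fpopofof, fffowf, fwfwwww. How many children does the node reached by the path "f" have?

Follow the path "f" to its node, then look at its outgoing edges.
Distinct next characters after "f": f, o, p, w.
That node has 4 child edges.

4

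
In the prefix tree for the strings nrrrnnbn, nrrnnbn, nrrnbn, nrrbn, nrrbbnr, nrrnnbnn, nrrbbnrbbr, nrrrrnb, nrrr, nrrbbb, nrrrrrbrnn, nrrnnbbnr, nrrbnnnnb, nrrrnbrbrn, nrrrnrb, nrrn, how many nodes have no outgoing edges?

11

A leaf is a node with no children — equivalently, the end of a word that is not a proper prefix of any other stored word.
Those words: "nrrbbb", "nrrbbnrbbr", "nrrbnnnnb", "nrrnbn", "nrrnnbbnr", "nrrnnbnn", "nrrrnbrbrn", "nrrrnnbn", "nrrrnrb", "nrrrrnb", "nrrrrrbrnn"
Leaf count: 11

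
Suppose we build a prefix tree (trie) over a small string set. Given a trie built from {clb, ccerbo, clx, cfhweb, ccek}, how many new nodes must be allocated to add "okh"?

3

Nothing in the trie begins with "o"; the whole of "okh" is new.
3 − 0 = 3 new nodes.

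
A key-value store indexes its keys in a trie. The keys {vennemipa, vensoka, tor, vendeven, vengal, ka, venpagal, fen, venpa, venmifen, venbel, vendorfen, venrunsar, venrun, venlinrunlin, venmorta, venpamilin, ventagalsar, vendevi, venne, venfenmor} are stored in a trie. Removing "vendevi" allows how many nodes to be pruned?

Walk "vendevi" from the leaf back toward the root, removing each node that no remaining word uses.
The suffix "i" (1 node) is used only by "vendevi"; the node for "vendev" still has the child "e", so pruning stops there.
Nodes removed: 1

1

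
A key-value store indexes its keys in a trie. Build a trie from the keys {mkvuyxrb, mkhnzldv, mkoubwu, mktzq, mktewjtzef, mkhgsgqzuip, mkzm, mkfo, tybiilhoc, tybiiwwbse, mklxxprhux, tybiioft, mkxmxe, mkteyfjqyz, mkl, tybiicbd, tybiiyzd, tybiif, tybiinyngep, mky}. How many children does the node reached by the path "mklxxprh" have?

The children of the "mklxxprh" node are the distinct next characters among strings starting with "mklxxprh".
Characters that immediately follow "mklxxprh" among the stored strings: {u}.
That node has 1 child edge.

1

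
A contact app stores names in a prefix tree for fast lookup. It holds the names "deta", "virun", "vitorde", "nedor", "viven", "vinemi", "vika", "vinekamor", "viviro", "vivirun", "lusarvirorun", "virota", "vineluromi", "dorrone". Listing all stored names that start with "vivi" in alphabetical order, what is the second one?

vivirun

DFS of the "vivi" subtree visits, in order: "viviro", "vivirun"
Position 2: vivirun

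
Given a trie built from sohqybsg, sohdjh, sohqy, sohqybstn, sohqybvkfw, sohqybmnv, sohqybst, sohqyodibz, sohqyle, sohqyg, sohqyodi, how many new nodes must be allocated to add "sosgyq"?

4

Walking "sosgyq" from the root, the first 2 characters ("so") follow existing edges; "s" is the first miss.
So 6 − 2 = 4 new nodes.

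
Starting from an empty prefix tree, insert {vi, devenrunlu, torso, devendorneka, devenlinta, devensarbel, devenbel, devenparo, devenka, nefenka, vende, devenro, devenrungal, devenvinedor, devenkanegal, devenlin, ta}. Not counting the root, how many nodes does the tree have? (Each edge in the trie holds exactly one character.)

72

Trace insertions, counting only characters that open a new branch:
  "vi" → 2 new (v, i)
  "devenrunlu" → 10 new (d, e, v, e, n, r, u, n, l, u)
  "torso" → 5 new (t, o, r, s, o)
  "devendorneka" → prefix "deven" already present; 7 new (d, o, r, n, e, k, a)
  "devenlinta" → prefix "deven" already present; 5 new (l, i, n, t, a)
  "devensarbel" → prefix "deven" already present; 6 new (s, a, r, b, e, l)
  "devenbel" → prefix "deven" already present; 3 new (b, e, l)
  "devenparo" → prefix "deven" already present; 4 new (p, a, r, o)
  "devenka" → prefix "deven" already present; 2 new (k, a)
  "nefenka" → 7 new (n, e, f, e, n, k, a)
  "vende" → prefix "v" already present; 4 new (e, n, d, e)
  "devenro" → prefix "devenr" already present; 1 new (o)
  "devenrungal" → prefix "devenrun" already present; 3 new (g, a, l)
  "devenvinedor" → prefix "deven" already present; 7 new (v, i, n, e, d, o, r)
  "devenkanegal" → prefix "devenka" already present; 5 new (n, e, g, a, l)
  "devenlin" → prefix "devenlin" already present; 0 new (none)
  "ta" → prefix "t" already present; 1 new (a)
Total nodes = 2 + 10 + 5 + 7 + 5 + 6 + 3 + 4 + 2 + 7 + 4 + 1 + 3 + 7 + 5 + 0 + 1 = 72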